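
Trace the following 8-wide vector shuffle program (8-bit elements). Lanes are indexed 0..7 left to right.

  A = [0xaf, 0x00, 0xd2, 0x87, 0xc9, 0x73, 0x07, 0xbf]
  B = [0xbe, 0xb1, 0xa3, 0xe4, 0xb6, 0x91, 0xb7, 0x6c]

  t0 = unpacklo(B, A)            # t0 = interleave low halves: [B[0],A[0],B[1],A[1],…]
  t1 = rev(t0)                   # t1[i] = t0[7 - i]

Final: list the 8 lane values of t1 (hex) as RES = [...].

RES = [ 0x87  0xe4  0xd2  0xa3  0x00  0xb1  0xaf  0xbe ]

→ t0 |be|af|b1|00|a3|d2|e4|87|
→ t1 |87|e4|d2|a3|00|b1|af|be|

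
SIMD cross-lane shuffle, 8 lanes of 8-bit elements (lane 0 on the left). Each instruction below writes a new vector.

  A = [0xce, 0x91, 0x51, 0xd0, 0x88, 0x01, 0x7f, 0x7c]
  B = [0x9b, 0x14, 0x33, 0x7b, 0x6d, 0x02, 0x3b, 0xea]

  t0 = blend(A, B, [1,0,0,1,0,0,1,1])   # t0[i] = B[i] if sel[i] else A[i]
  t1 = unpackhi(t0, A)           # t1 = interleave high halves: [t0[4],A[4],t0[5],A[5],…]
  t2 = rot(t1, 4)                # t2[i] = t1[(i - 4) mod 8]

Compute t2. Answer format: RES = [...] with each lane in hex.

RES = [0x3b, 0x7f, 0xea, 0x7c, 0x88, 0x88, 0x01, 0x01]

  t0: 9b 91 51 7b 88 01 3b ea
  t1: 88 88 01 01 3b 7f ea 7c
  t2: 3b 7f ea 7c 88 88 01 01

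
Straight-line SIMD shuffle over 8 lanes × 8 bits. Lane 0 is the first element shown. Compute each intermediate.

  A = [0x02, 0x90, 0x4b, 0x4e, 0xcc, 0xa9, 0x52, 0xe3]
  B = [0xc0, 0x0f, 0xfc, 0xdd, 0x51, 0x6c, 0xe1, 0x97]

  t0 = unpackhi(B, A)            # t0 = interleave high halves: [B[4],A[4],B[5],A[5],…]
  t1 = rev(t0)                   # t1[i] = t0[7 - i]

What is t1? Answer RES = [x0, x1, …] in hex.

RES = [ 0xe3  0x97  0x52  0xe1  0xa9  0x6c  0xcc  0x51 ]

t0 = [0x51, 0xcc, 0x6c, 0xa9, 0xe1, 0x52, 0x97, 0xe3]
t1 = [0xe3, 0x97, 0x52, 0xe1, 0xa9, 0x6c, 0xcc, 0x51]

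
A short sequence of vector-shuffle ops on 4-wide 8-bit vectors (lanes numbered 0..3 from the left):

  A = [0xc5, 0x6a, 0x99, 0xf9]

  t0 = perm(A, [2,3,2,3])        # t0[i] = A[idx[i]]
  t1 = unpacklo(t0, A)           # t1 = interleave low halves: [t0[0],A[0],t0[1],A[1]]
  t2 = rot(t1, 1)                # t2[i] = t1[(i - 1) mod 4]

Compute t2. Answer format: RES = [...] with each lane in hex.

RES = [0x6a, 0x99, 0xc5, 0xf9]

→ t0 |99|f9|99|f9|
→ t1 |99|c5|f9|6a|
→ t2 |6a|99|c5|f9|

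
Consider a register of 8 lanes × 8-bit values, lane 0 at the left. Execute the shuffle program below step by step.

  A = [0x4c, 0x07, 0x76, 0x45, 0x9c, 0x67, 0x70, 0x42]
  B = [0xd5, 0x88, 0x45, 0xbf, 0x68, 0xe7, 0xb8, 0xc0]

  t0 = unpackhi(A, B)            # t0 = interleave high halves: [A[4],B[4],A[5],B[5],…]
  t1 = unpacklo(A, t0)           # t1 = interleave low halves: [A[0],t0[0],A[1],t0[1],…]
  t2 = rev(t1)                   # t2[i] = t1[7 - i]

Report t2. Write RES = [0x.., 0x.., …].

→ t0 |9c|68|67|e7|70|b8|42|c0|
→ t1 |4c|9c|07|68|76|67|45|e7|
→ t2 |e7|45|67|76|68|07|9c|4c|

RES = [0xe7, 0x45, 0x67, 0x76, 0x68, 0x07, 0x9c, 0x4c]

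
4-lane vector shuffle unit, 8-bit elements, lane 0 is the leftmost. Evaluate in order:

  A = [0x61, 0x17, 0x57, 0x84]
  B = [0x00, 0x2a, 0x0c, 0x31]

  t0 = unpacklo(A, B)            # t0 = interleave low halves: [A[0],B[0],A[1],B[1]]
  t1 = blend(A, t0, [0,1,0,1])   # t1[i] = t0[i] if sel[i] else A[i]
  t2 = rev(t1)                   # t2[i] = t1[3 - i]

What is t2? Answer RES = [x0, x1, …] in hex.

t0 = [0x61, 0x00, 0x17, 0x2a]
t1 = [0x61, 0x00, 0x57, 0x2a]
t2 = [0x2a, 0x57, 0x00, 0x61]

RES = [ 0x2a  0x57  0x00  0x61 ]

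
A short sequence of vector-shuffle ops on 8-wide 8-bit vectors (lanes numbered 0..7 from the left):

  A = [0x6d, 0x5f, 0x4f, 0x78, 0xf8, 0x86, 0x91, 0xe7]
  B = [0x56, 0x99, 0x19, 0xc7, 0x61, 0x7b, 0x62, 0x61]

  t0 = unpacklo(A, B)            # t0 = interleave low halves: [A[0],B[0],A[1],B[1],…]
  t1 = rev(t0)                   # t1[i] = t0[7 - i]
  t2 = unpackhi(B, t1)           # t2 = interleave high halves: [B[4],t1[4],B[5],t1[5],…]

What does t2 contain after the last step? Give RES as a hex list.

RES = [0x61, 0x99, 0x7b, 0x5f, 0x62, 0x56, 0x61, 0x6d]

  t0: 6d 56 5f 99 4f 19 78 c7
  t1: c7 78 19 4f 99 5f 56 6d
  t2: 61 99 7b 5f 62 56 61 6d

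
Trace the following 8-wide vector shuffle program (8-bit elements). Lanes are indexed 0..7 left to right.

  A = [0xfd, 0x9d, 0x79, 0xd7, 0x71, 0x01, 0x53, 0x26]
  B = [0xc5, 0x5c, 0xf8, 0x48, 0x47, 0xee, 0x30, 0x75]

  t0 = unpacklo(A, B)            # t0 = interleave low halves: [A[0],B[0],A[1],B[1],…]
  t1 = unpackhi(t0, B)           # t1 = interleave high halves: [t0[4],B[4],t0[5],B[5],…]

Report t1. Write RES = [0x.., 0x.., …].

  t0: fd c5 9d 5c 79 f8 d7 48
  t1: 79 47 f8 ee d7 30 48 75

RES = [ 0x79  0x47  0xf8  0xee  0xd7  0x30  0x48  0x75 ]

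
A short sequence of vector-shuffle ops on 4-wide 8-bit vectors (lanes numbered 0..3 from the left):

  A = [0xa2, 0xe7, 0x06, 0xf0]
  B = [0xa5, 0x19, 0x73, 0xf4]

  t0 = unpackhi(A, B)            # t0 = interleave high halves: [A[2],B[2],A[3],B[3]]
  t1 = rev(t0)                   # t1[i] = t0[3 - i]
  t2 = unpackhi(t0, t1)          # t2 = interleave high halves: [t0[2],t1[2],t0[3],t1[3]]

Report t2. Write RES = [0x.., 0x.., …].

RES = [0xf0, 0x73, 0xf4, 0x06]

t0 = [0x06, 0x73, 0xf0, 0xf4]
t1 = [0xf4, 0xf0, 0x73, 0x06]
t2 = [0xf0, 0x73, 0xf4, 0x06]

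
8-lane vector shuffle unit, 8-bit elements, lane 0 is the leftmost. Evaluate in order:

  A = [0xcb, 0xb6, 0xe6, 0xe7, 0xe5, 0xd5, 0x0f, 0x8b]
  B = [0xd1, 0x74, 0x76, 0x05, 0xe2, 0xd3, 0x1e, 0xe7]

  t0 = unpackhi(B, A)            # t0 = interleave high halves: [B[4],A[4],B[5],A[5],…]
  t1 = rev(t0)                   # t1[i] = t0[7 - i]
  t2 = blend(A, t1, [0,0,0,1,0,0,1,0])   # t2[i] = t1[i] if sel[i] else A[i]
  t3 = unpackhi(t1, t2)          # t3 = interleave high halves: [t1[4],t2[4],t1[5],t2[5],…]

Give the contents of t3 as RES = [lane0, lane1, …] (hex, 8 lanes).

RES = [ 0xd5  0xe5  0xd3  0xd5  0xe5  0xe5  0xe2  0x8b ]

  t0: e2 e5 d3 d5 1e 0f e7 8b
  t1: 8b e7 0f 1e d5 d3 e5 e2
  t2: cb b6 e6 1e e5 d5 e5 8b
  t3: d5 e5 d3 d5 e5 e5 e2 8b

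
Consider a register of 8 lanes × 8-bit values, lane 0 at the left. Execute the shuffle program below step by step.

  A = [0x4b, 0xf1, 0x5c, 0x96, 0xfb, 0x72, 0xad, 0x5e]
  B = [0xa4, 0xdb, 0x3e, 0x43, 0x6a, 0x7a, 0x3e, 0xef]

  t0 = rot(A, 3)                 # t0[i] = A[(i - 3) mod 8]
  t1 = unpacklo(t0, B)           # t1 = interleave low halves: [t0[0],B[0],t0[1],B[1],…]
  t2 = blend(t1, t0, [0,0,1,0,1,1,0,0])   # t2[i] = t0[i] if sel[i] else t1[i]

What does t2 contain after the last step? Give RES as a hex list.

→ t0 |72|ad|5e|4b|f1|5c|96|fb|
→ t1 |72|a4|ad|db|5e|3e|4b|43|
→ t2 |72|a4|5e|db|f1|5c|4b|43|

RES = [0x72, 0xa4, 0x5e, 0xdb, 0xf1, 0x5c, 0x4b, 0x43]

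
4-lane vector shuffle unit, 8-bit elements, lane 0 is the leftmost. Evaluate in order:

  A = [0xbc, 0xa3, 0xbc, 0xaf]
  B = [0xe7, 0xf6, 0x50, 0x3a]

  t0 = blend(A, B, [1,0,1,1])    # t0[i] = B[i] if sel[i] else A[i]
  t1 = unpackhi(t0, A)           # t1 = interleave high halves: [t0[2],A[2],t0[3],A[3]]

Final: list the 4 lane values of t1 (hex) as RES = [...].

  t0: e7 a3 50 3a
  t1: 50 bc 3a af

RES = [ 0x50  0xbc  0x3a  0xaf ]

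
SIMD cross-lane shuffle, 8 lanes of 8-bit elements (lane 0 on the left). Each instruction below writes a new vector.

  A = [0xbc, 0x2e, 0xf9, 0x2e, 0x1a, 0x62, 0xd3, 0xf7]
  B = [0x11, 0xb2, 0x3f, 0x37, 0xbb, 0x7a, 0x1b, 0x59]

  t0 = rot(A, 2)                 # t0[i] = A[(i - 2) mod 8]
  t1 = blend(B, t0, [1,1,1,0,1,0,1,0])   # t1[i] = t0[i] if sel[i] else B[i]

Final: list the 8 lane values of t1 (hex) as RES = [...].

RES = [0xd3, 0xf7, 0xbc, 0x37, 0xf9, 0x7a, 0x1a, 0x59]

t0 = [0xd3, 0xf7, 0xbc, 0x2e, 0xf9, 0x2e, 0x1a, 0x62]
t1 = [0xd3, 0xf7, 0xbc, 0x37, 0xf9, 0x7a, 0x1a, 0x59]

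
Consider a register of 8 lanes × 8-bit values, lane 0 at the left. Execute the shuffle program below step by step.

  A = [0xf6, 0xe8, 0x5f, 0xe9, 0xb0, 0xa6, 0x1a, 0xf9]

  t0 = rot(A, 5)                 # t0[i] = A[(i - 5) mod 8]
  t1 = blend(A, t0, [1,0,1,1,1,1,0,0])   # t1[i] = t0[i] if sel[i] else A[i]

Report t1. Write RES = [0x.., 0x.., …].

RES = [ 0xe9  0xe8  0xa6  0x1a  0xf9  0xf6  0x1a  0xf9 ]

→ t0 |e9|b0|a6|1a|f9|f6|e8|5f|
→ t1 |e9|e8|a6|1a|f9|f6|1a|f9|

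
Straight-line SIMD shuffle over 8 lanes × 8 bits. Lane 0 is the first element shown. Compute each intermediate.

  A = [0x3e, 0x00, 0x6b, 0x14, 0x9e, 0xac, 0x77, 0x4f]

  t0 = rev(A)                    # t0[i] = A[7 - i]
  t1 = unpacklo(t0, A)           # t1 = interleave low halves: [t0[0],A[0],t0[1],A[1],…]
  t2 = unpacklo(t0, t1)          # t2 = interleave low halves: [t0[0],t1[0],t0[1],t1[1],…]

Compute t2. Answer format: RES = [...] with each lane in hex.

RES = [0x4f, 0x4f, 0x77, 0x3e, 0xac, 0x77, 0x9e, 0x00]

t0 = [0x4f, 0x77, 0xac, 0x9e, 0x14, 0x6b, 0x00, 0x3e]
t1 = [0x4f, 0x3e, 0x77, 0x00, 0xac, 0x6b, 0x9e, 0x14]
t2 = [0x4f, 0x4f, 0x77, 0x3e, 0xac, 0x77, 0x9e, 0x00]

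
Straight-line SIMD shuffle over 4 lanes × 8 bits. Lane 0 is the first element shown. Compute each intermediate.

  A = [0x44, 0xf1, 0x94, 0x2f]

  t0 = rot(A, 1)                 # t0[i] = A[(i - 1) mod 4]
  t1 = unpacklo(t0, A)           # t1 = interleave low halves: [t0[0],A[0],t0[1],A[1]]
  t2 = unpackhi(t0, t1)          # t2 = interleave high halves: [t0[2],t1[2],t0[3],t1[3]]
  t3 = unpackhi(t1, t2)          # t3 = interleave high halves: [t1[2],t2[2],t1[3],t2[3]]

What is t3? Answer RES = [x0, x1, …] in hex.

  t0: 2f 44 f1 94
  t1: 2f 44 44 f1
  t2: f1 44 94 f1
  t3: 44 94 f1 f1

RES = [0x44, 0x94, 0xf1, 0xf1]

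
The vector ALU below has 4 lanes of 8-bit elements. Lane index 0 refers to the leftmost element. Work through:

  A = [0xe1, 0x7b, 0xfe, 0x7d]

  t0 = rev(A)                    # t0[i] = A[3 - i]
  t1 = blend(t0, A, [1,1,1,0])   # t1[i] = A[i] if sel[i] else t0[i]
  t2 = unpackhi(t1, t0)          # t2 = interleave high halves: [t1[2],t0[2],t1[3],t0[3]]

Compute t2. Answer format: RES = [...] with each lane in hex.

→ t0 |7d|fe|7b|e1|
→ t1 |e1|7b|fe|e1|
→ t2 |fe|7b|e1|e1|

RES = [0xfe, 0x7b, 0xe1, 0xe1]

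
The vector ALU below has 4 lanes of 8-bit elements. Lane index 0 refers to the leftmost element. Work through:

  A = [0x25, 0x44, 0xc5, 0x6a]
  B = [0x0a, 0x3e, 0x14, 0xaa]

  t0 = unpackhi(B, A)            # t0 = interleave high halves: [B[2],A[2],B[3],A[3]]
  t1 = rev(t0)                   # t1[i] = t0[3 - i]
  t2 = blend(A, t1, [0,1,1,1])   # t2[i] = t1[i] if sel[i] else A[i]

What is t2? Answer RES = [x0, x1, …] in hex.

RES = [ 0x25  0xaa  0xc5  0x14 ]

→ t0 |14|c5|aa|6a|
→ t1 |6a|aa|c5|14|
→ t2 |25|aa|c5|14|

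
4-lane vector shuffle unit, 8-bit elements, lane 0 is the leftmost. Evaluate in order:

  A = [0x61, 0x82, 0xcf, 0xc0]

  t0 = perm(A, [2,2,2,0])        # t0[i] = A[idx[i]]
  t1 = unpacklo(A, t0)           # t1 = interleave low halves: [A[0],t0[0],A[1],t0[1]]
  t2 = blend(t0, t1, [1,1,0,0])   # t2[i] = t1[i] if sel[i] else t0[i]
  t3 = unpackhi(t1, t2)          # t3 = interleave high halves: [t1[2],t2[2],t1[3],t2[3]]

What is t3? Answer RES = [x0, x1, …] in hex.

RES = [0x82, 0xcf, 0xcf, 0x61]

  t0: cf cf cf 61
  t1: 61 cf 82 cf
  t2: 61 cf cf 61
  t3: 82 cf cf 61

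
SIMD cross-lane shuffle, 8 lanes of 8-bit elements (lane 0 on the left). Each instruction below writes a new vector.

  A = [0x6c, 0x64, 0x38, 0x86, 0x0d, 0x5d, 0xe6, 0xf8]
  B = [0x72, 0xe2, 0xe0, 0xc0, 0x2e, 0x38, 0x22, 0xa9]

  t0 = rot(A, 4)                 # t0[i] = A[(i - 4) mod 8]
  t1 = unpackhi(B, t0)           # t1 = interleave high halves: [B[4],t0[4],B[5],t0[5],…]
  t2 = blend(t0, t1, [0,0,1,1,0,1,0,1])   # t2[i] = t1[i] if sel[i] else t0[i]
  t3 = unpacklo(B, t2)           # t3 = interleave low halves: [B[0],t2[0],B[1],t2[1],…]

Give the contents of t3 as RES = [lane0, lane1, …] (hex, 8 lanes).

RES = [ 0x72  0x0d  0xe2  0x5d  0xe0  0x38  0xc0  0x64 ]

  t0: 0d 5d e6 f8 6c 64 38 86
  t1: 2e 6c 38 64 22 38 a9 86
  t2: 0d 5d 38 64 6c 38 38 86
  t3: 72 0d e2 5d e0 38 c0 64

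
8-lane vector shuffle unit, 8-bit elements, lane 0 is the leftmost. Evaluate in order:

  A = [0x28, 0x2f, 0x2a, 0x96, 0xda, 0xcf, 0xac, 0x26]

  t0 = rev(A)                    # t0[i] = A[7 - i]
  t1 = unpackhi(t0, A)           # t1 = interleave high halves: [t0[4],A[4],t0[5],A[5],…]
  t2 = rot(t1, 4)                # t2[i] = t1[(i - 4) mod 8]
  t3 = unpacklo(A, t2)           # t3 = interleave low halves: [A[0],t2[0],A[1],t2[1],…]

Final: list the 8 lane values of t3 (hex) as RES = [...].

RES = [0x28, 0x2f, 0x2f, 0xac, 0x2a, 0x28, 0x96, 0x26]

  t0: 26 ac cf da 96 2a 2f 28
  t1: 96 da 2a cf 2f ac 28 26
  t2: 2f ac 28 26 96 da 2a cf
  t3: 28 2f 2f ac 2a 28 96 26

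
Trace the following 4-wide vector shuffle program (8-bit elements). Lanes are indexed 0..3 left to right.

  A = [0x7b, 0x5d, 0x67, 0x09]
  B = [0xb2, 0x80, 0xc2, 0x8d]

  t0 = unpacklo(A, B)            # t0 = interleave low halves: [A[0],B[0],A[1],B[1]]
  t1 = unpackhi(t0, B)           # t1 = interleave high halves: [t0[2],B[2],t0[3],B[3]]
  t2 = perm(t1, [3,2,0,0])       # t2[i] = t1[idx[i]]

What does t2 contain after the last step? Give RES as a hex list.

RES = [ 0x8d  0x80  0x5d  0x5d ]

t0 = [0x7b, 0xb2, 0x5d, 0x80]
t1 = [0x5d, 0xc2, 0x80, 0x8d]
t2 = [0x8d, 0x80, 0x5d, 0x5d]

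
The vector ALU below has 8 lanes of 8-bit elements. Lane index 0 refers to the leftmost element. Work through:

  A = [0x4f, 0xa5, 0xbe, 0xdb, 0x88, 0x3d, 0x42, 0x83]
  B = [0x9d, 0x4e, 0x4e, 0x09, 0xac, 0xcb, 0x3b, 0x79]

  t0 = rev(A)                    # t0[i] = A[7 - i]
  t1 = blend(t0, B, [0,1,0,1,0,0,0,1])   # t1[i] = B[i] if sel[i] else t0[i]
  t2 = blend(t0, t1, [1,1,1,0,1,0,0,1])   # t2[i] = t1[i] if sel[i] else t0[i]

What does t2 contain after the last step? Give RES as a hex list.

→ t0 |83|42|3d|88|db|be|a5|4f|
→ t1 |83|4e|3d|09|db|be|a5|79|
→ t2 |83|4e|3d|88|db|be|a5|79|

RES = [ 0x83  0x4e  0x3d  0x88  0xdb  0xbe  0xa5  0x79 ]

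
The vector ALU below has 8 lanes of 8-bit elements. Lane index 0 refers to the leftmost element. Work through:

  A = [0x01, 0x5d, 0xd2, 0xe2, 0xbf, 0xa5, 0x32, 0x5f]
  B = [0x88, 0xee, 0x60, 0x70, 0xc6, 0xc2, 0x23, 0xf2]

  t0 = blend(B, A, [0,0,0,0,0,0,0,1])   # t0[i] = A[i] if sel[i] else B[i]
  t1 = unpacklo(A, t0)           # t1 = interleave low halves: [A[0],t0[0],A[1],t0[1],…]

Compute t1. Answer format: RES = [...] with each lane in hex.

RES = [ 0x01  0x88  0x5d  0xee  0xd2  0x60  0xe2  0x70 ]

t0 = [0x88, 0xee, 0x60, 0x70, 0xc6, 0xc2, 0x23, 0x5f]
t1 = [0x01, 0x88, 0x5d, 0xee, 0xd2, 0x60, 0xe2, 0x70]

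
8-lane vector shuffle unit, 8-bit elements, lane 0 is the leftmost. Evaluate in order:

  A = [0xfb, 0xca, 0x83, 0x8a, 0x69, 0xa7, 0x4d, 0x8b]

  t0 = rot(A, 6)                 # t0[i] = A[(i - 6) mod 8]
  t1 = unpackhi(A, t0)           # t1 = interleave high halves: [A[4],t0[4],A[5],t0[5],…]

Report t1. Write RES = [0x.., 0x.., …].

RES = [0x69, 0x4d, 0xa7, 0x8b, 0x4d, 0xfb, 0x8b, 0xca]

t0 = [0x83, 0x8a, 0x69, 0xa7, 0x4d, 0x8b, 0xfb, 0xca]
t1 = [0x69, 0x4d, 0xa7, 0x8b, 0x4d, 0xfb, 0x8b, 0xca]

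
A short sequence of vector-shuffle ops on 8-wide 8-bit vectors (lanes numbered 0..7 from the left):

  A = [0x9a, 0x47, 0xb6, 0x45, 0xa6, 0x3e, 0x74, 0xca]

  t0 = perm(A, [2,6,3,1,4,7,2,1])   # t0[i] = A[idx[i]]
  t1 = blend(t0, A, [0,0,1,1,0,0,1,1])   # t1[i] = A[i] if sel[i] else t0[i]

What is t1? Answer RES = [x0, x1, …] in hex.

RES = [ 0xb6  0x74  0xb6  0x45  0xa6  0xca  0x74  0xca ]

t0 = [0xb6, 0x74, 0x45, 0x47, 0xa6, 0xca, 0xb6, 0x47]
t1 = [0xb6, 0x74, 0xb6, 0x45, 0xa6, 0xca, 0x74, 0xca]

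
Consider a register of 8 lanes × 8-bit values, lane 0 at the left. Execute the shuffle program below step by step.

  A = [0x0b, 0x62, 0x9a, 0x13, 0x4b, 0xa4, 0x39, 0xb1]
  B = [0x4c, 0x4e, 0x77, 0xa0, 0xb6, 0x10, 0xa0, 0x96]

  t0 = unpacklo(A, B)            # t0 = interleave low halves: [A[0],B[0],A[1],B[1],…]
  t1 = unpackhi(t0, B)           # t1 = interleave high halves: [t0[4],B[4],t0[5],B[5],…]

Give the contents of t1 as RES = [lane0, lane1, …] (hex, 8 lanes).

→ t0 |0b|4c|62|4e|9a|77|13|a0|
→ t1 |9a|b6|77|10|13|a0|a0|96|

RES = [0x9a, 0xb6, 0x77, 0x10, 0x13, 0xa0, 0xa0, 0x96]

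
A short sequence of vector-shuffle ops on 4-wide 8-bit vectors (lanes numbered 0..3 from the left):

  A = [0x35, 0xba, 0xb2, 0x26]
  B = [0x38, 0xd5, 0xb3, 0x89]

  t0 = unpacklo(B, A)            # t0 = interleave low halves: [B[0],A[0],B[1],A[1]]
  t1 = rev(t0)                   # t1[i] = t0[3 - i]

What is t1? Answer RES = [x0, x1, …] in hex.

t0 = [0x38, 0x35, 0xd5, 0xba]
t1 = [0xba, 0xd5, 0x35, 0x38]

RES = [0xba, 0xd5, 0x35, 0x38]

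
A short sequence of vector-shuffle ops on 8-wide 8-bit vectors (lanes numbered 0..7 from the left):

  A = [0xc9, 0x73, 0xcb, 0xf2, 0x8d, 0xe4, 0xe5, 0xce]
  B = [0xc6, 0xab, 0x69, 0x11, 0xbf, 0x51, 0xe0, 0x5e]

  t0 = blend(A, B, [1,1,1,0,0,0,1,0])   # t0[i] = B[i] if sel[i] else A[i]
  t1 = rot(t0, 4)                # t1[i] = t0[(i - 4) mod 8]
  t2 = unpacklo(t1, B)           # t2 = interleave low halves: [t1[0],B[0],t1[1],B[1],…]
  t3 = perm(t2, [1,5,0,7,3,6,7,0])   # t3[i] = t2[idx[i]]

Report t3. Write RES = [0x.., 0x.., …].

→ t0 |c6|ab|69|f2|8d|e4|e0|ce|
→ t1 |8d|e4|e0|ce|c6|ab|69|f2|
→ t2 |8d|c6|e4|ab|e0|69|ce|11|
→ t3 |c6|69|8d|11|ab|ce|11|8d|

RES = [ 0xc6  0x69  0x8d  0x11  0xab  0xce  0x11  0x8d ]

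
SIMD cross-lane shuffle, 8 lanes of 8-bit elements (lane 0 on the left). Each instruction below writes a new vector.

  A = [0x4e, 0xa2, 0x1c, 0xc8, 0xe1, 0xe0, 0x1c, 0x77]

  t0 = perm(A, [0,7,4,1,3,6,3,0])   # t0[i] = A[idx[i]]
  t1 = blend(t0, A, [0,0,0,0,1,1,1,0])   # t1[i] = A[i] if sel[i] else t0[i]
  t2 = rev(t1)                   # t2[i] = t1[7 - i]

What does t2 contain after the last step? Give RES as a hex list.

RES = [ 0x4e  0x1c  0xe0  0xe1  0xa2  0xe1  0x77  0x4e ]

t0 = [0x4e, 0x77, 0xe1, 0xa2, 0xc8, 0x1c, 0xc8, 0x4e]
t1 = [0x4e, 0x77, 0xe1, 0xa2, 0xe1, 0xe0, 0x1c, 0x4e]
t2 = [0x4e, 0x1c, 0xe0, 0xe1, 0xa2, 0xe1, 0x77, 0x4e]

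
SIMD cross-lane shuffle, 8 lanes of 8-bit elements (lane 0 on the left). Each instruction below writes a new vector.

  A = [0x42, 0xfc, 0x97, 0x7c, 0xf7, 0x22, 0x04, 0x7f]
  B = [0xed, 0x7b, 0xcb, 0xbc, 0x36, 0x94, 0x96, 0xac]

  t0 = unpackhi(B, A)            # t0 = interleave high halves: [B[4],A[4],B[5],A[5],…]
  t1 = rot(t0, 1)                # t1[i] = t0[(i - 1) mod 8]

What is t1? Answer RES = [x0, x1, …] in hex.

  t0: 36 f7 94 22 96 04 ac 7f
  t1: 7f 36 f7 94 22 96 04 ac

RES = [ 0x7f  0x36  0xf7  0x94  0x22  0x96  0x04  0xac ]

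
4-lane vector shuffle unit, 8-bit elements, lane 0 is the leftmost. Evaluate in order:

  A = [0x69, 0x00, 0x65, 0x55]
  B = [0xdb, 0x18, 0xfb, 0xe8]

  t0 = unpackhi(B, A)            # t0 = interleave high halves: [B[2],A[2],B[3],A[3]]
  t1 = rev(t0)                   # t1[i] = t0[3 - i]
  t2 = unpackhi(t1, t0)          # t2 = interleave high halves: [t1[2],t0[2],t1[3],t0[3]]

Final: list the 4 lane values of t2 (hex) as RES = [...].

t0 = [0xfb, 0x65, 0xe8, 0x55]
t1 = [0x55, 0xe8, 0x65, 0xfb]
t2 = [0x65, 0xe8, 0xfb, 0x55]

RES = [ 0x65  0xe8  0xfb  0x55 ]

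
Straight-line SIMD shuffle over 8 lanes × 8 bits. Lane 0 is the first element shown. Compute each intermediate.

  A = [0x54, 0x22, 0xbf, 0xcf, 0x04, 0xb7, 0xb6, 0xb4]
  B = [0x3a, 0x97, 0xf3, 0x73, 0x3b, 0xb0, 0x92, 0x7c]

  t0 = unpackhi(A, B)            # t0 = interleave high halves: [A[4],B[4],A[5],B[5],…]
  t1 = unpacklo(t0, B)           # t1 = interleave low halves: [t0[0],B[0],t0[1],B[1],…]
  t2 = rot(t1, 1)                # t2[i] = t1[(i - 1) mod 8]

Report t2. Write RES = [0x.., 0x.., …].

→ t0 |04|3b|b7|b0|b6|92|b4|7c|
→ t1 |04|3a|3b|97|b7|f3|b0|73|
→ t2 |73|04|3a|3b|97|b7|f3|b0|

RES = [ 0x73  0x04  0x3a  0x3b  0x97  0xb7  0xf3  0xb0 ]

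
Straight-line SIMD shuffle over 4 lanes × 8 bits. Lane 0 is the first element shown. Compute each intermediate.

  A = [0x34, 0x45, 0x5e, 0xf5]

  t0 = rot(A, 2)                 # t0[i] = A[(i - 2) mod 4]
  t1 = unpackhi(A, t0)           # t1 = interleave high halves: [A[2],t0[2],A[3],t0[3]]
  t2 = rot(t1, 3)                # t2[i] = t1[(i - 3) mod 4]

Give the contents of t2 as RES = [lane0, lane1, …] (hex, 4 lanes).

RES = [0x34, 0xf5, 0x45, 0x5e]

t0 = [0x5e, 0xf5, 0x34, 0x45]
t1 = [0x5e, 0x34, 0xf5, 0x45]
t2 = [0x34, 0xf5, 0x45, 0x5e]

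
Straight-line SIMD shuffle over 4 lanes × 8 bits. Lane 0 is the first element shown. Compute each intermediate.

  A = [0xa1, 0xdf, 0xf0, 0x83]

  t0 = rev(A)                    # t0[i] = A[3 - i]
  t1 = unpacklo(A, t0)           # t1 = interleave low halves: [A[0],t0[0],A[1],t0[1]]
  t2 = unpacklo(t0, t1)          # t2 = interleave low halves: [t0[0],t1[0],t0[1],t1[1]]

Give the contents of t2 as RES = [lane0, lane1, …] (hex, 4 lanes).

t0 = [0x83, 0xf0, 0xdf, 0xa1]
t1 = [0xa1, 0x83, 0xdf, 0xf0]
t2 = [0x83, 0xa1, 0xf0, 0x83]

RES = [ 0x83  0xa1  0xf0  0x83 ]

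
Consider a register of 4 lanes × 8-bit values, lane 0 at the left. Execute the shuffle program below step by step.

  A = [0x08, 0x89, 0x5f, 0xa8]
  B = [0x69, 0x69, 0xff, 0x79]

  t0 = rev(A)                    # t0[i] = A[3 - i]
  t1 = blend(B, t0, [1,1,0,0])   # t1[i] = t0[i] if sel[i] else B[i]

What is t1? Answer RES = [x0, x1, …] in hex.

  t0: a8 5f 89 08
  t1: a8 5f ff 79

RES = [0xa8, 0x5f, 0xff, 0x79]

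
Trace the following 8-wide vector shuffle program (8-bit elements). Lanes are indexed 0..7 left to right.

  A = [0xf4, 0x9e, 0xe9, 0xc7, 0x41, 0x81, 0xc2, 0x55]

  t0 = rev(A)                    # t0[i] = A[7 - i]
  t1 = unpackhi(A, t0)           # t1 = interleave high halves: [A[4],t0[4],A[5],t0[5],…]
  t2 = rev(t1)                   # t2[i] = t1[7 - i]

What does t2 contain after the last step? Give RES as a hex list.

  t0: 55 c2 81 41 c7 e9 9e f4
  t1: 41 c7 81 e9 c2 9e 55 f4
  t2: f4 55 9e c2 e9 81 c7 41

RES = [ 0xf4  0x55  0x9e  0xc2  0xe9  0x81  0xc7  0x41 ]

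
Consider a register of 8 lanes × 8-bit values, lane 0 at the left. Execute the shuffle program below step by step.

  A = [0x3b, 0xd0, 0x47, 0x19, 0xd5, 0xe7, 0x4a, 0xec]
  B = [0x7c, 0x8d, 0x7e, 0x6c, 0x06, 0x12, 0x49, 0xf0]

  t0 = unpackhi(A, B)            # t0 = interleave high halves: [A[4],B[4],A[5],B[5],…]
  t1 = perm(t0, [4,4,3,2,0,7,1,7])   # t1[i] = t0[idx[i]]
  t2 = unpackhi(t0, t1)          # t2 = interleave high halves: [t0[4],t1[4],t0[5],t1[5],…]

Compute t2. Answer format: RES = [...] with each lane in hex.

RES = [0x4a, 0xd5, 0x49, 0xf0, 0xec, 0x06, 0xf0, 0xf0]

  t0: d5 06 e7 12 4a 49 ec f0
  t1: 4a 4a 12 e7 d5 f0 06 f0
  t2: 4a d5 49 f0 ec 06 f0 f0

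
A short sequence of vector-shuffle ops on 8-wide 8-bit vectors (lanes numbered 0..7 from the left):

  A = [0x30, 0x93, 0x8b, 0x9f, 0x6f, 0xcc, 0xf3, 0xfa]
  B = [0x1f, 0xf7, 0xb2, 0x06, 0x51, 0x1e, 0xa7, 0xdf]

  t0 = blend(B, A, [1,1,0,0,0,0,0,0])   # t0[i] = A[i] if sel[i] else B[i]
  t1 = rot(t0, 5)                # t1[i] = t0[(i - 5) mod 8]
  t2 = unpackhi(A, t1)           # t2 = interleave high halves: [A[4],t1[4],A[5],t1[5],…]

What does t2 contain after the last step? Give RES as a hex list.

RES = [0x6f, 0xdf, 0xcc, 0x30, 0xf3, 0x93, 0xfa, 0xb2]

  t0: 30 93 b2 06 51 1e a7 df
  t1: 06 51 1e a7 df 30 93 b2
  t2: 6f df cc 30 f3 93 fa b2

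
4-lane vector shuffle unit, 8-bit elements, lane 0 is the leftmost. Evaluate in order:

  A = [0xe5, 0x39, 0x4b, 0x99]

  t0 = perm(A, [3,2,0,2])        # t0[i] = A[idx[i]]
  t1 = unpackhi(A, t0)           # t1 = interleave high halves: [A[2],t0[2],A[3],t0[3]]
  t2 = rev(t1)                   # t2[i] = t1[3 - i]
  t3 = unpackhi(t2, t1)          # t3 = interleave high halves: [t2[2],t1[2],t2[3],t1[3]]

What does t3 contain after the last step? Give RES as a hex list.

RES = [ 0xe5  0x99  0x4b  0x4b ]

t0 = [0x99, 0x4b, 0xe5, 0x4b]
t1 = [0x4b, 0xe5, 0x99, 0x4b]
t2 = [0x4b, 0x99, 0xe5, 0x4b]
t3 = [0xe5, 0x99, 0x4b, 0x4b]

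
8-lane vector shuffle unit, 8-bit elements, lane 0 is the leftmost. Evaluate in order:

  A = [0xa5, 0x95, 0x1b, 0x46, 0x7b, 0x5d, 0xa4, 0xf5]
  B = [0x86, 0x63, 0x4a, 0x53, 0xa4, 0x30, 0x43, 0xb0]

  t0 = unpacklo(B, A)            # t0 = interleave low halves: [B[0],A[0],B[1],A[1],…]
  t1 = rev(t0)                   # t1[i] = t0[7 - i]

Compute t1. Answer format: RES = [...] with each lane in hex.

  t0: 86 a5 63 95 4a 1b 53 46
  t1: 46 53 1b 4a 95 63 a5 86

RES = [ 0x46  0x53  0x1b  0x4a  0x95  0x63  0xa5  0x86 ]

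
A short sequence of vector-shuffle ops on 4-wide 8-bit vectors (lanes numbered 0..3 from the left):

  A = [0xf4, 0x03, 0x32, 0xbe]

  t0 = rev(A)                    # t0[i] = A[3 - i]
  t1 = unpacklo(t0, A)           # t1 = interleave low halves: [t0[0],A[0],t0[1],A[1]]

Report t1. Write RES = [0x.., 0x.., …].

RES = [ 0xbe  0xf4  0x32  0x03 ]

  t0: be 32 03 f4
  t1: be f4 32 03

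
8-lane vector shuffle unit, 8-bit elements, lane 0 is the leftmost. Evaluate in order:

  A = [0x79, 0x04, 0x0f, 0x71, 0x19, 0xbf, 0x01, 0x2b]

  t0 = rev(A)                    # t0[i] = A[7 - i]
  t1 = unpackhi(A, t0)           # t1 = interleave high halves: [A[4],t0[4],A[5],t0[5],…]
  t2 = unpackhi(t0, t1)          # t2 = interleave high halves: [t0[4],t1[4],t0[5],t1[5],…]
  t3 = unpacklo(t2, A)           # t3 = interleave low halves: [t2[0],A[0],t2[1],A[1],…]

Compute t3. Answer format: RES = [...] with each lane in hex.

RES = [0x71, 0x79, 0x01, 0x04, 0x0f, 0x0f, 0x04, 0x71]

t0 = [0x2b, 0x01, 0xbf, 0x19, 0x71, 0x0f, 0x04, 0x79]
t1 = [0x19, 0x71, 0xbf, 0x0f, 0x01, 0x04, 0x2b, 0x79]
t2 = [0x71, 0x01, 0x0f, 0x04, 0x04, 0x2b, 0x79, 0x79]
t3 = [0x71, 0x79, 0x01, 0x04, 0x0f, 0x0f, 0x04, 0x71]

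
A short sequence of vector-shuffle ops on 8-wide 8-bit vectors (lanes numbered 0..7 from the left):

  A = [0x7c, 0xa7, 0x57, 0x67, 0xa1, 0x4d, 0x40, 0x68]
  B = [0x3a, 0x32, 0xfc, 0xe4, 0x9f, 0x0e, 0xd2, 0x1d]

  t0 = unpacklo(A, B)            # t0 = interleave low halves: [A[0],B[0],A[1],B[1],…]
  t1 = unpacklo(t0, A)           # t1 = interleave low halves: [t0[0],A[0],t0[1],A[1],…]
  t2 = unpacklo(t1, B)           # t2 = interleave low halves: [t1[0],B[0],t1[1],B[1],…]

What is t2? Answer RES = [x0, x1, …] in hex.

RES = [ 0x7c  0x3a  0x7c  0x32  0x3a  0xfc  0xa7  0xe4 ]

  t0: 7c 3a a7 32 57 fc 67 e4
  t1: 7c 7c 3a a7 a7 57 32 67
  t2: 7c 3a 7c 32 3a fc a7 e4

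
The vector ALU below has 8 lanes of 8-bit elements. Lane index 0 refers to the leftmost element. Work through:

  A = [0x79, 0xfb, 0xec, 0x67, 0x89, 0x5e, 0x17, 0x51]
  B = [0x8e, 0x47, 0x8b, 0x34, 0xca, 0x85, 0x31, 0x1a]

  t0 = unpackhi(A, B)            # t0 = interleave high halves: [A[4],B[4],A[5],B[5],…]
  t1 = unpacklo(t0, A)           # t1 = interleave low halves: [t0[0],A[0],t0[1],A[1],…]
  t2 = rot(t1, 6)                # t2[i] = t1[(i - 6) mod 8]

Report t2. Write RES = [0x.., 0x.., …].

  t0: 89 ca 5e 85 17 31 51 1a
  t1: 89 79 ca fb 5e ec 85 67
  t2: ca fb 5e ec 85 67 89 79

RES = [ 0xca  0xfb  0x5e  0xec  0x85  0x67  0x89  0x79 ]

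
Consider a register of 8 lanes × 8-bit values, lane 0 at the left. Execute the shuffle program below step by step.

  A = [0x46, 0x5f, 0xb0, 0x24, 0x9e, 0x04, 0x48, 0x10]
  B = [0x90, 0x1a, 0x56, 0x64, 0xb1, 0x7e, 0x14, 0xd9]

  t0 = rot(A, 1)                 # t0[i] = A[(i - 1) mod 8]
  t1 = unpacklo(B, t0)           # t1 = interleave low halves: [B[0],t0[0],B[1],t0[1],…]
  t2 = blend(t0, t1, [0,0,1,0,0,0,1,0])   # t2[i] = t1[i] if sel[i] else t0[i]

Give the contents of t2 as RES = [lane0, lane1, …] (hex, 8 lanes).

  t0: 10 46 5f b0 24 9e 04 48
  t1: 90 10 1a 46 56 5f 64 b0
  t2: 10 46 1a b0 24 9e 64 48

RES = [0x10, 0x46, 0x1a, 0xb0, 0x24, 0x9e, 0x64, 0x48]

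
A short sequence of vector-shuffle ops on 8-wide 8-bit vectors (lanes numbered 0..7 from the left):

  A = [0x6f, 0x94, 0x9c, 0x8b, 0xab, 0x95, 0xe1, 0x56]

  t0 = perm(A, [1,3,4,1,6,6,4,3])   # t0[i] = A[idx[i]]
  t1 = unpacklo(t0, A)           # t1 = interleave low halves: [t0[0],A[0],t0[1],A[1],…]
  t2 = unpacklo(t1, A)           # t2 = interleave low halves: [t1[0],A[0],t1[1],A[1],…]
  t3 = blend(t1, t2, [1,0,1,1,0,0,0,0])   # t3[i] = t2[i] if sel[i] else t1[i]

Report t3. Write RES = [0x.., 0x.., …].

t0 = [0x94, 0x8b, 0xab, 0x94, 0xe1, 0xe1, 0xab, 0x8b]
t1 = [0x94, 0x6f, 0x8b, 0x94, 0xab, 0x9c, 0x94, 0x8b]
t2 = [0x94, 0x6f, 0x6f, 0x94, 0x8b, 0x9c, 0x94, 0x8b]
t3 = [0x94, 0x6f, 0x6f, 0x94, 0xab, 0x9c, 0x94, 0x8b]

RES = [ 0x94  0x6f  0x6f  0x94  0xab  0x9c  0x94  0x8b ]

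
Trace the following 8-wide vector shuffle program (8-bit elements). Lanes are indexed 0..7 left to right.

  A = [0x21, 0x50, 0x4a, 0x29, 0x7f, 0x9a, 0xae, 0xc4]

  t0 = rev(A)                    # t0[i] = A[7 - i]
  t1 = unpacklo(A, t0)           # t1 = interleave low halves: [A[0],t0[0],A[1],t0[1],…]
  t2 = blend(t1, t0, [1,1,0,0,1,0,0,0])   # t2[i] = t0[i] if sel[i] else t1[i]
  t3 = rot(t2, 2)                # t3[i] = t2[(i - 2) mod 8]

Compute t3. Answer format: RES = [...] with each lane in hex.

→ t0 |c4|ae|9a|7f|29|4a|50|21|
→ t1 |21|c4|50|ae|4a|9a|29|7f|
→ t2 |c4|ae|50|ae|29|9a|29|7f|
→ t3 |29|7f|c4|ae|50|ae|29|9a|

RES = [0x29, 0x7f, 0xc4, 0xae, 0x50, 0xae, 0x29, 0x9a]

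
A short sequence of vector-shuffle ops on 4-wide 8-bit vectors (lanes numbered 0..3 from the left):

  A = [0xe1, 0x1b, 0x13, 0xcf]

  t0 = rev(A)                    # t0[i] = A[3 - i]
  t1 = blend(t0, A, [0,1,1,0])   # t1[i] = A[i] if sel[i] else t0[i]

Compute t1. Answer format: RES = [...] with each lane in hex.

t0 = [0xcf, 0x13, 0x1b, 0xe1]
t1 = [0xcf, 0x1b, 0x13, 0xe1]

RES = [ 0xcf  0x1b  0x13  0xe1 ]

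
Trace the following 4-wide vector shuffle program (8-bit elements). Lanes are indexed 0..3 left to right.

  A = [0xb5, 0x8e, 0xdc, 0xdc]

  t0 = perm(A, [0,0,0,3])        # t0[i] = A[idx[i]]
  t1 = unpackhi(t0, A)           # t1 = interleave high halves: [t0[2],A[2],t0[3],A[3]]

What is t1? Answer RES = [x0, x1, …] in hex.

  t0: b5 b5 b5 dc
  t1: b5 dc dc dc

RES = [ 0xb5  0xdc  0xdc  0xdc ]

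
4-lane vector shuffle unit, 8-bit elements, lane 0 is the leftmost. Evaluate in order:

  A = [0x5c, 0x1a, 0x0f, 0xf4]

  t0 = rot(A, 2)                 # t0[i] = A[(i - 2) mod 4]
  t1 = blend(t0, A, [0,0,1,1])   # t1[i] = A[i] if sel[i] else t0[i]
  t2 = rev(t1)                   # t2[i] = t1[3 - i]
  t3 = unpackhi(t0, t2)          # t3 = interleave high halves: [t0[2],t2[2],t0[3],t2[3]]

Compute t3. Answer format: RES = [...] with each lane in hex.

→ t0 |0f|f4|5c|1a|
→ t1 |0f|f4|0f|f4|
→ t2 |f4|0f|f4|0f|
→ t3 |5c|f4|1a|0f|

RES = [ 0x5c  0xf4  0x1a  0x0f ]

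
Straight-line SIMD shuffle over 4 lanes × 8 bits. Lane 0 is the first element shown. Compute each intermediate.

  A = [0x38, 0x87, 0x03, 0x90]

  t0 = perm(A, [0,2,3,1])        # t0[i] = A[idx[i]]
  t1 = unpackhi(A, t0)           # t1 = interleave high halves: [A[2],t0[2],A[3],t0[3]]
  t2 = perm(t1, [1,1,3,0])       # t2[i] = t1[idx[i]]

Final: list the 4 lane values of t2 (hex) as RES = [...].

  t0: 38 03 90 87
  t1: 03 90 90 87
  t2: 90 90 87 03

RES = [ 0x90  0x90  0x87  0x03 ]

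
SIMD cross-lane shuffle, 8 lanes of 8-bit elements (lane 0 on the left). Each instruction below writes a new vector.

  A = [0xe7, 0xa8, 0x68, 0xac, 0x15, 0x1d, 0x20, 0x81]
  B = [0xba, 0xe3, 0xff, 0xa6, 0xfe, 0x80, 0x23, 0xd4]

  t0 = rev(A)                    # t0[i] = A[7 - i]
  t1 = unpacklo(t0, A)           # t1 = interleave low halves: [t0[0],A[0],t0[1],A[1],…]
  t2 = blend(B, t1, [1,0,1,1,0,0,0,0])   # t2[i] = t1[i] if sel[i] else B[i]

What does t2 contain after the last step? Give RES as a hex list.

  t0: 81 20 1d 15 ac 68 a8 e7
  t1: 81 e7 20 a8 1d 68 15 ac
  t2: 81 e3 20 a8 fe 80 23 d4

RES = [0x81, 0xe3, 0x20, 0xa8, 0xfe, 0x80, 0x23, 0xd4]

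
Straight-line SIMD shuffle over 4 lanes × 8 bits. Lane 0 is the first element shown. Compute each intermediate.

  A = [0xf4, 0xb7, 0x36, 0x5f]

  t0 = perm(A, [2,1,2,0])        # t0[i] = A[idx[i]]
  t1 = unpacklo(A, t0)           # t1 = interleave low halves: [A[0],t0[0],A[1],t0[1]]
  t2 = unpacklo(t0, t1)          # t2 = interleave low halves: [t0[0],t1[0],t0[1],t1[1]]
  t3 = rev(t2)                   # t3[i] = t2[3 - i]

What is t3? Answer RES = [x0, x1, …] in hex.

t0 = [0x36, 0xb7, 0x36, 0xf4]
t1 = [0xf4, 0x36, 0xb7, 0xb7]
t2 = [0x36, 0xf4, 0xb7, 0x36]
t3 = [0x36, 0xb7, 0xf4, 0x36]

RES = [ 0x36  0xb7  0xf4  0x36 ]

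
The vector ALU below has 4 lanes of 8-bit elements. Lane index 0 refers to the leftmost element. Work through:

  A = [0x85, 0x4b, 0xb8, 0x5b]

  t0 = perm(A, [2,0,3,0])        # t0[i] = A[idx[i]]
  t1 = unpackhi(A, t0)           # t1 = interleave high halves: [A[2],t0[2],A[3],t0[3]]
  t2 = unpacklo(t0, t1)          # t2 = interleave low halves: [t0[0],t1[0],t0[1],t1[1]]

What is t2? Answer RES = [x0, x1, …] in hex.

RES = [ 0xb8  0xb8  0x85  0x5b ]

  t0: b8 85 5b 85
  t1: b8 5b 5b 85
  t2: b8 b8 85 5b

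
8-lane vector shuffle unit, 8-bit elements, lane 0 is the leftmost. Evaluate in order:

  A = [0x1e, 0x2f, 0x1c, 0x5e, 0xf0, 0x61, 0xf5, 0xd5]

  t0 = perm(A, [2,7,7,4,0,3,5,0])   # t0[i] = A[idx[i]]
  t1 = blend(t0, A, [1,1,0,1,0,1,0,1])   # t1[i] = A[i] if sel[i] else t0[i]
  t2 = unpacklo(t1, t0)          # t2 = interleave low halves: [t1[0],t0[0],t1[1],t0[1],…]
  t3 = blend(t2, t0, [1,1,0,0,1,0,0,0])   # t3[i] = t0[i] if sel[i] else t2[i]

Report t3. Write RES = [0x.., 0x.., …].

→ t0 |1c|d5|d5|f0|1e|5e|61|1e|
→ t1 |1e|2f|d5|5e|1e|61|61|d5|
→ t2 |1e|1c|2f|d5|d5|d5|5e|f0|
→ t3 |1c|d5|2f|d5|1e|d5|5e|f0|

RES = [0x1c, 0xd5, 0x2f, 0xd5, 0x1e, 0xd5, 0x5e, 0xf0]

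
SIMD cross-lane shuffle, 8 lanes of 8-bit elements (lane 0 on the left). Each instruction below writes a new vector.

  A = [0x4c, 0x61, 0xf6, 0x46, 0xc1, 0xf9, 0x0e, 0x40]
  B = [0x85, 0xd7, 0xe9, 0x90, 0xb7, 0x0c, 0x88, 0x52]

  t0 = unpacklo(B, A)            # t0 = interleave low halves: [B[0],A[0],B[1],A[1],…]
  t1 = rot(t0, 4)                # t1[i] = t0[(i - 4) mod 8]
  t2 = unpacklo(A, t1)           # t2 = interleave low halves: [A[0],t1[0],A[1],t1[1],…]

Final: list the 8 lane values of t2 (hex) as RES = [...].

  t0: 85 4c d7 61 e9 f6 90 46
  t1: e9 f6 90 46 85 4c d7 61
  t2: 4c e9 61 f6 f6 90 46 46

RES = [ 0x4c  0xe9  0x61  0xf6  0xf6  0x90  0x46  0x46 ]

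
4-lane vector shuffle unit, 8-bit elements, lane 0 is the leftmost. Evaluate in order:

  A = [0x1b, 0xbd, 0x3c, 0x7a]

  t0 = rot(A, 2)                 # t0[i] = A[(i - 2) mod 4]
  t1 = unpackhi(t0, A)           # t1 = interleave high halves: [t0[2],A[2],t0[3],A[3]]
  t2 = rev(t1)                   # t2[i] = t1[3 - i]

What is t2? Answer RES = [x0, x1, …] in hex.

→ t0 |3c|7a|1b|bd|
→ t1 |1b|3c|bd|7a|
→ t2 |7a|bd|3c|1b|

RES = [0x7a, 0xbd, 0x3c, 0x1b]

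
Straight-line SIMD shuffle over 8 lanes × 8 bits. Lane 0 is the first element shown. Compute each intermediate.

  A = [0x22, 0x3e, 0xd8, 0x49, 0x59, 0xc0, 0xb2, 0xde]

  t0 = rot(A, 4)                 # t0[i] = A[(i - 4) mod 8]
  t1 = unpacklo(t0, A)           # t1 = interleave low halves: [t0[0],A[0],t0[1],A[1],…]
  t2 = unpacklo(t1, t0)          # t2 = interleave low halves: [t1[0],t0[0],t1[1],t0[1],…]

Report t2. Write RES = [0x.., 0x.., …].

RES = [0x59, 0x59, 0x22, 0xc0, 0xc0, 0xb2, 0x3e, 0xde]

→ t0 |59|c0|b2|de|22|3e|d8|49|
→ t1 |59|22|c0|3e|b2|d8|de|49|
→ t2 |59|59|22|c0|c0|b2|3e|de|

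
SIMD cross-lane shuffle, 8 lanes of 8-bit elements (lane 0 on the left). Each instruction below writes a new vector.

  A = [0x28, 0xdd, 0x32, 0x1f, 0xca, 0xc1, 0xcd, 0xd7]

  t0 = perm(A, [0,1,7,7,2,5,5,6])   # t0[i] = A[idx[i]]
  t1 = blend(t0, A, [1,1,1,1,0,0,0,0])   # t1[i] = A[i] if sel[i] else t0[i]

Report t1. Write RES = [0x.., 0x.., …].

RES = [0x28, 0xdd, 0x32, 0x1f, 0x32, 0xc1, 0xc1, 0xcd]

  t0: 28 dd d7 d7 32 c1 c1 cd
  t1: 28 dd 32 1f 32 c1 c1 cd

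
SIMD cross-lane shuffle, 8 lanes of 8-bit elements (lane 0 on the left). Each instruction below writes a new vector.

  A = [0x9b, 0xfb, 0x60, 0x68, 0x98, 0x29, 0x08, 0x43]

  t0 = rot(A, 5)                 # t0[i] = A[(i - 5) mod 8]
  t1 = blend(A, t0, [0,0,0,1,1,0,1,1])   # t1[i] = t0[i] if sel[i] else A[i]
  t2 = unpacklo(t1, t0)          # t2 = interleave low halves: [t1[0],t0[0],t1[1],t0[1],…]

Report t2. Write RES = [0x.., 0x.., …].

  t0: 68 98 29 08 43 9b fb 60
  t1: 9b fb 60 08 43 29 fb 60
  t2: 9b 68 fb 98 60 29 08 08

RES = [0x9b, 0x68, 0xfb, 0x98, 0x60, 0x29, 0x08, 0x08]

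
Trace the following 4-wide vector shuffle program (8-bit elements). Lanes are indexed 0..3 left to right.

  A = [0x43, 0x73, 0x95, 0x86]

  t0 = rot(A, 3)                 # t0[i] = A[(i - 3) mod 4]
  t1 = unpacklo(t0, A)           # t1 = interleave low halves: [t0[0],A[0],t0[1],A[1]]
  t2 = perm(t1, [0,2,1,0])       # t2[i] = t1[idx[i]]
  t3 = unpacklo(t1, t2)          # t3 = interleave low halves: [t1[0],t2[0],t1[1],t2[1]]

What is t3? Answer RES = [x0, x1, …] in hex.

→ t0 |73|95|86|43|
→ t1 |73|43|95|73|
→ t2 |73|95|43|73|
→ t3 |73|73|43|95|

RES = [0x73, 0x73, 0x43, 0x95]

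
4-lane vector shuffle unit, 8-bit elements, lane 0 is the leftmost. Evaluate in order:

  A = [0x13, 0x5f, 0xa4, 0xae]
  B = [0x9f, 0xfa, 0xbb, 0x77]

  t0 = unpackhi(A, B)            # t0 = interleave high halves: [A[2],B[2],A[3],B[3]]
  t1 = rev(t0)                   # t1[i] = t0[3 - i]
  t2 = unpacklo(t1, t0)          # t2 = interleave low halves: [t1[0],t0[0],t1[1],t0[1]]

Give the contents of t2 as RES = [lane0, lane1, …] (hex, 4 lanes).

→ t0 |a4|bb|ae|77|
→ t1 |77|ae|bb|a4|
→ t2 |77|a4|ae|bb|

RES = [ 0x77  0xa4  0xae  0xbb ]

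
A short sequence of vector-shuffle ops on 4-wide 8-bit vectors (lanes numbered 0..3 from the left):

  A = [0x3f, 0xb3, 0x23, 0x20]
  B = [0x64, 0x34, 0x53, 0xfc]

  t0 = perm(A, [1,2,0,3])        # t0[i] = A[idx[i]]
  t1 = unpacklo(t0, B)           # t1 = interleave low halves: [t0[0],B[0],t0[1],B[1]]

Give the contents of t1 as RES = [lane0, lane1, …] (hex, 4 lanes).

→ t0 |b3|23|3f|20|
→ t1 |b3|64|23|34|

RES = [ 0xb3  0x64  0x23  0x34 ]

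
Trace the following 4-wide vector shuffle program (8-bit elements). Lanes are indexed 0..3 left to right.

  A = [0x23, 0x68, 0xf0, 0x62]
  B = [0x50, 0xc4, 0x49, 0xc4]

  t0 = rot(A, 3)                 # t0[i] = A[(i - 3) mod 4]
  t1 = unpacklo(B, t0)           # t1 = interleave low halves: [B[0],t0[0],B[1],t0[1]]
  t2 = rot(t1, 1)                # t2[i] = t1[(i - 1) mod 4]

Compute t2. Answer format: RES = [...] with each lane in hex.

RES = [ 0xf0  0x50  0x68  0xc4 ]

t0 = [0x68, 0xf0, 0x62, 0x23]
t1 = [0x50, 0x68, 0xc4, 0xf0]
t2 = [0xf0, 0x50, 0x68, 0xc4]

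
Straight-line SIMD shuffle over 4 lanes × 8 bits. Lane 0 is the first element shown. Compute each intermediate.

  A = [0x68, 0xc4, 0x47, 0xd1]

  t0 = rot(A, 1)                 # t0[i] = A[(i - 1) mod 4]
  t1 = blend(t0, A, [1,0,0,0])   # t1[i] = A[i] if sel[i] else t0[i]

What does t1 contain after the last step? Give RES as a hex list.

t0 = [0xd1, 0x68, 0xc4, 0x47]
t1 = [0x68, 0x68, 0xc4, 0x47]

RES = [0x68, 0x68, 0xc4, 0x47]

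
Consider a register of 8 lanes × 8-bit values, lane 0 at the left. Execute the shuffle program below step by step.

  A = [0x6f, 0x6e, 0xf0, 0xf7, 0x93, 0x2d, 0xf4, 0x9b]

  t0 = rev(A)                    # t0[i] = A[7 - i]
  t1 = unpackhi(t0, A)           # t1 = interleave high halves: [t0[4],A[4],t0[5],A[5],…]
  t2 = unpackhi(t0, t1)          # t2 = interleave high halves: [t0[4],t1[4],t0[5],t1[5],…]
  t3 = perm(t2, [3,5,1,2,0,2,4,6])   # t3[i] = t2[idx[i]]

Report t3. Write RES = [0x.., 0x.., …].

  t0: 9b f4 2d 93 f7 f0 6e 6f
  t1: f7 93 f0 2d 6e f4 6f 9b
  t2: f7 6e f0 f4 6e 6f 6f 9b
  t3: f4 6f 6e f0 f7 f0 6e 6f

RES = [0xf4, 0x6f, 0x6e, 0xf0, 0xf7, 0xf0, 0x6e, 0x6f]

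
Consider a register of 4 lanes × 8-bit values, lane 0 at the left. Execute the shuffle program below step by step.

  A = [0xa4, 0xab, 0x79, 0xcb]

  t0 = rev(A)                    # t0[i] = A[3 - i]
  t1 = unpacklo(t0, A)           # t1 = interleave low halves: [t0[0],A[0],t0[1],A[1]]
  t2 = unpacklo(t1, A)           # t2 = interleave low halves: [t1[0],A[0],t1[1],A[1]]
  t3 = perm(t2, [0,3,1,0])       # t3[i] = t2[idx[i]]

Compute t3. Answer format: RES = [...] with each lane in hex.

RES = [ 0xcb  0xab  0xa4  0xcb ]

→ t0 |cb|79|ab|a4|
→ t1 |cb|a4|79|ab|
→ t2 |cb|a4|a4|ab|
→ t3 |cb|ab|a4|cb|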